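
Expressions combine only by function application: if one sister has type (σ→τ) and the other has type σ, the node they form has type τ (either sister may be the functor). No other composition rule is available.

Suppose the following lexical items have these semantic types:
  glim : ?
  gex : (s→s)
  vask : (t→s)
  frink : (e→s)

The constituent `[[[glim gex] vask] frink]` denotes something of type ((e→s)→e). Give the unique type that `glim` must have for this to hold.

[[[glim gex] vask] frink] must have type ((e→s)→e). The sister frink has type (e→s); that is not a function onto ((e→s)→e), so [[glim gex] vask] must be the functor, of type ((e→s)→((e→s)→e)).
[[glim gex] vask] must have type ((e→s)→((e→s)→e)). The sister vask has type (t→s); that is not a function onto ((e→s)→((e→s)→e)), so [glim gex] must be the functor, of type ((t→s)→((e→s)→((e→s)→e))).
[glim gex] must have type ((t→s)→((e→s)→((e→s)→e))). The sister gex has type (s→s); that is not a function onto ((t→s)→((e→s)→((e→s)→e))), so glim must be the functor, of type ((s→s)→((t→s)→((e→s)→((e→s)→e)))).

((s→s)→((t→s)→((e→s)→((e→s)→e))))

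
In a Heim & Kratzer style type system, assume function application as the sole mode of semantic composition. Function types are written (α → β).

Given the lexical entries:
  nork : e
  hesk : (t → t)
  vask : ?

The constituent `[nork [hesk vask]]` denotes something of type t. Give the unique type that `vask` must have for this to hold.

((t → t) → (e → t))

At [nork [hesk vask]] (required: t): nork is e, which is not a function with range t; hence [hesk vask] is the functor — type (e → t).
At [hesk vask] (required: (e → t)): hesk is (t → t), which is not a function with range (e → t); hence vask is the functor — type ((t → t) → (e → t)).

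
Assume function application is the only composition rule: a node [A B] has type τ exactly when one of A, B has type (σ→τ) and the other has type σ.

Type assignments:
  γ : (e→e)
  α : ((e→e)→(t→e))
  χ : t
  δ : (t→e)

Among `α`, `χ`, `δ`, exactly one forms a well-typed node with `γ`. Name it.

α

α — combines: α : ((e→e)→(t→e)) takes γ : (e→e) as argument, giving (t→e).
χ : t — no; γ wants e, and χ wants nothing (atomic).
δ : (t→e) — no; γ wants e, and δ wants t.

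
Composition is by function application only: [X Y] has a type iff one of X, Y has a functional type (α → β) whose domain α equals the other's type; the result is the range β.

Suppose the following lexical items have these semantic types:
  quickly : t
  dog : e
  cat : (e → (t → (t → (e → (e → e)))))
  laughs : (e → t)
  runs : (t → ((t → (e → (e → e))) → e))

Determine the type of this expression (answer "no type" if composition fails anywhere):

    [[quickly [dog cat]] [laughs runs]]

At [dog cat], cat : (e → (t → (t → (e → (e → e))))) takes dog : e, giving (t → (t → (e → (e → e)))).
At [quickly [dog cat]], [dog cat] : (t → (t → (e → (e → e)))) takes quickly : t, giving (t → (e → (e → e))).
At [laughs runs]: neither (e → t) nor (t → ((t → (e → (e → e))) → e)) can take the other as argument; the node is ill-typed.

no type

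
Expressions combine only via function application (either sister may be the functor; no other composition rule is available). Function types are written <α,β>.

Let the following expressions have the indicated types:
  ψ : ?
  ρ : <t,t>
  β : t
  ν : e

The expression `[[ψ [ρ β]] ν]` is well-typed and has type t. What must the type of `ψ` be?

[[ψ [ρ β]] ν] is required to be t. ν : e cannot yield t as functor, so [ψ [ρ β]] : <e,t>.
[ψ [ρ β]] is required to be <e,t>. [ρ β] : t cannot yield <e,t> as functor, so ψ : <t,<e,t>>.

<t,<e,t>>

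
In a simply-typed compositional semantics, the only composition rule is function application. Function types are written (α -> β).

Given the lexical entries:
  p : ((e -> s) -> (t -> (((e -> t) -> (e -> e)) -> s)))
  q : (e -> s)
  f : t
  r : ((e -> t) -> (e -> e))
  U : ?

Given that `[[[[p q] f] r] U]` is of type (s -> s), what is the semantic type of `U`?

At [[[[p q] f] r] U] (required: (s -> s)): [[[p q] f] r] is s, which is not a function with range (s -> s); hence U is the functor — type (s -> (s -> s)).

(s -> (s -> s))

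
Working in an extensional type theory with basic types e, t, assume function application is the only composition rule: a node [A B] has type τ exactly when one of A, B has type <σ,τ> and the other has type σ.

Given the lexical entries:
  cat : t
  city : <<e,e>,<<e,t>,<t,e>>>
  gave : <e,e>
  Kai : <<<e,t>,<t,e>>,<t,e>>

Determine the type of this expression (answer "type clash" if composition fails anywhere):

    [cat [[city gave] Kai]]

e

At [city gave], city : <<e,e>,<<e,t>,<t,e>>> takes gave : <e,e>, giving <<e,t>,<t,e>>.
At [[city gave] Kai], Kai : <<<e,t>,<t,e>>,<t,e>> takes [city gave] : <<e,t>,<t,e>>, giving <t,e>.
At [cat [[city gave] Kai]], [[city gave] Kai] : <t,e> takes cat : t, giving e.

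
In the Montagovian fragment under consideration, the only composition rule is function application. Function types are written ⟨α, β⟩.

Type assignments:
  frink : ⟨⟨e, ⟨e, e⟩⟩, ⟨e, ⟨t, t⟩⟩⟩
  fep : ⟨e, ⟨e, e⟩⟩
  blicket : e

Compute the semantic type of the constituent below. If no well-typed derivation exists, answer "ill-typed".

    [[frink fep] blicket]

[frink fep]: functor frink : ⟨⟨e, ⟨e, e⟩⟩, ⟨e, ⟨t, t⟩⟩⟩, argument fep : ⟨e, ⟨e, e⟩⟩; result ⟨e, ⟨t, t⟩⟩.
[[frink fep] blicket]: functor [frink fep] : ⟨e, ⟨t, t⟩⟩, argument blicket : e; result ⟨t, t⟩.

⟨t, t⟩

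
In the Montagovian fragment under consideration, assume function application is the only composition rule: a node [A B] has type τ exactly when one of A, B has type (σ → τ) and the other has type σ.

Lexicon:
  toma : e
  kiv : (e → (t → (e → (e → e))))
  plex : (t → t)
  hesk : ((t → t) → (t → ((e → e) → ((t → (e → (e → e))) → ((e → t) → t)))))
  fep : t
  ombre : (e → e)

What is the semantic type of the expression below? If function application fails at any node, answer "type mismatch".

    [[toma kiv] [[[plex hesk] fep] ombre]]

((e → t) → t)

[toma kiv]: (e → (t → (e → (e → e)))) applied to e yields (t → (e → (e → e))).
[plex hesk]: ((t → t) → (t → ((e → e) → ((t → (e → (e → e))) → ((e → t) → t))))) applied to (t → t) yields (t → ((e → e) → ((t → (e → (e → e))) → ((e → t) → t)))).
[[plex hesk] fep]: (t → ((e → e) → ((t → (e → (e → e))) → ((e → t) → t)))) applied to t yields ((e → e) → ((t → (e → (e → e))) → ((e → t) → t))).
[[[plex hesk] fep] ombre]: ((e → e) → ((t → (e → (e → e))) → ((e → t) → t))) applied to (e → e) yields ((t → (e → (e → e))) → ((e → t) → t)).
[[toma kiv] [[[plex hesk] fep] ombre]]: ((t → (e → (e → e))) → ((e → t) → t)) applied to (t → (e → (e → e))) yields ((e → t) → t).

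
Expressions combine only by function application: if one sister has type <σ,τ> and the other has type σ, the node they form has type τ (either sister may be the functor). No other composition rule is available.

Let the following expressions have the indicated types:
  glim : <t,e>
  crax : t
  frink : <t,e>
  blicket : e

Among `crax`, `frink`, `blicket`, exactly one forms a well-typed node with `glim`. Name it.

crax

crax — combines: glim : <t,e> takes crax : t as argument, giving e.
frink : <t,e> — does not combine with glim.
blicket : e — does not combine with glim.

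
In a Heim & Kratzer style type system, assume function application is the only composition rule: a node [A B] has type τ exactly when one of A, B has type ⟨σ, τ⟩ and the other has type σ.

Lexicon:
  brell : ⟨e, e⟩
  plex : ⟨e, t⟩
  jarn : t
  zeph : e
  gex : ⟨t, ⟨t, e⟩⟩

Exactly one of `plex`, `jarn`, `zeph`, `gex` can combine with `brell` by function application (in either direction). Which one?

plex : ⟨e, t⟩ — brell needs e; plex needs e; neither fits.
jarn : t — brell needs e; jarn needs nothing (atomic); neither fits.
zeph — combines: brell : ⟨e, e⟩ takes zeph : e as argument, giving e.
gex : ⟨t, ⟨t, e⟩⟩ — brell needs e; gex needs t; neither fits.

zeph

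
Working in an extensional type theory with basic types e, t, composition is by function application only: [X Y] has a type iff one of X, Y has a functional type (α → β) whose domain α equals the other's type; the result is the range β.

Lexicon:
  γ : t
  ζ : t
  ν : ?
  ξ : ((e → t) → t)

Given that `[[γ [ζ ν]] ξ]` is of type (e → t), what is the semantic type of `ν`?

At [[γ [ζ ν]] ξ] (required: (e → t)): ξ is ((e → t) → t), which is not a function with range (e → t); hence [γ [ζ ν]] is the functor — type (((e → t) → t) → (e → t)).
At [γ [ζ ν]] (required: (((e → t) → t) → (e → t))): γ is t, which is not a function with range (((e → t) → t) → (e → t)); hence [ζ ν] is the functor — type (t → (((e → t) → t) → (e → t))).
At [ζ ν] (required: (t → (((e → t) → t) → (e → t)))): ζ is t, which is not a function with range (t → (((e → t) → t) → (e → t))); hence ν is the functor — type (t → (t → (((e → t) → t) → (e → t)))).

(t → (t → (((e → t) → t) → (e → t))))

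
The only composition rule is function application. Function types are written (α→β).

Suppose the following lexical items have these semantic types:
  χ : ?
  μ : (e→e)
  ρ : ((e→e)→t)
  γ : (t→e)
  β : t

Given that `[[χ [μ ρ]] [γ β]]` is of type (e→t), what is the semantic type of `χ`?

[[χ [μ ρ]] [γ β]] must have type (e→t). The sister [γ β] has type e; that is not a function onto (e→t), so [χ [μ ρ]] must be the functor, of type (e→(e→t)).
[χ [μ ρ]] must have type (e→(e→t)). The sister [μ ρ] has type t; that is not a function onto (e→(e→t)), so χ must be the functor, of type (t→(e→(e→t))).

(t→(e→(e→t)))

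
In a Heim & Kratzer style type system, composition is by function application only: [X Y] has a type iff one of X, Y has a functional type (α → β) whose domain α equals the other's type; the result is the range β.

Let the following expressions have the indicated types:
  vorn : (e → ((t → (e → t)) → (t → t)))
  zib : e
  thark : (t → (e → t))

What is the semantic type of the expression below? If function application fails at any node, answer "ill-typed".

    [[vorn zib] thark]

[vorn zib] — vorn of type (e → ((t → (e → t)) → (t → t))) combines with zib of type e: type ((t → (e → t)) → (t → t)).
[[vorn zib] thark] — [vorn zib] of type ((t → (e → t)) → (t → t)) combines with thark of type (t → (e → t)): type (t → t).

(t → t)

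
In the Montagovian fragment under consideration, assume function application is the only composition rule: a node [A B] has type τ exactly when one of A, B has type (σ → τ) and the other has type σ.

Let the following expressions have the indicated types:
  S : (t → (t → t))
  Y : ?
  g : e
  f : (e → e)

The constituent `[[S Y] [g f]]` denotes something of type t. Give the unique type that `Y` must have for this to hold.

((t → (t → t)) → (e → t))

[[S Y] [g f]] must have type t. The sister [g f] has type e; that is not a function onto t, so [S Y] must be the functor, of type (e → t).
[S Y] must have type (e → t). The sister S has type (t → (t → t)); that is not a function onto (e → t), so Y must be the functor, of type ((t → (t → t)) → (e → t)).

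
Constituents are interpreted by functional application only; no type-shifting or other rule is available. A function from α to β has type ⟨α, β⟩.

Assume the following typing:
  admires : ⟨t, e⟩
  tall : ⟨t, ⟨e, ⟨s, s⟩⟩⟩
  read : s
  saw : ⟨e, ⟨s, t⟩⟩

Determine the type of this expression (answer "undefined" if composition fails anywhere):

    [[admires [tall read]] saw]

[tall read]: ⟨t, ⟨e, ⟨s, s⟩⟩⟩ and s cannot combine by function application — type clash.

undefined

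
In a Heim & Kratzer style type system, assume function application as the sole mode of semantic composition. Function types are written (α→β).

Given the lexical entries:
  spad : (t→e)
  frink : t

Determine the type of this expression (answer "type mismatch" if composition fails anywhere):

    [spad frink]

[spad frink]: (t→e) applied to t yields e.

e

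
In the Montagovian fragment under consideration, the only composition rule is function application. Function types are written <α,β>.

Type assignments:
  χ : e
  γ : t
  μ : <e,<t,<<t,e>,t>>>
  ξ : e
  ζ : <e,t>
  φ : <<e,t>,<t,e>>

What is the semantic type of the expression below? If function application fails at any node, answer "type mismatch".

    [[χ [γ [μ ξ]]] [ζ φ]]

type mismatch

[μ ξ]: <e,<t,<<t,e>,t>>> applied to e yields <t,<<t,e>,t>>.
[γ [μ ξ]]: <t,<<t,e>,t>> applied to t yields <<t,e>,t>.
At [χ [γ [μ ξ]]]: neither e nor <<t,e>,t> can take the other as argument; the node is ill-typed.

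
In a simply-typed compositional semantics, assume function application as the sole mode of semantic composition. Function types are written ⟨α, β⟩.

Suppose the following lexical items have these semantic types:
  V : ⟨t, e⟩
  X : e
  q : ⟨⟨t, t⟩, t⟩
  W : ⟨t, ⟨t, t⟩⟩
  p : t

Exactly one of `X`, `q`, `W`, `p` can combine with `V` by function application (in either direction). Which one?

p

X : e — no; V wants t, and X wants nothing (atomic).
q : ⟨⟨t, t⟩, t⟩ — no; V wants t, and q wants ⟨t, t⟩.
W : ⟨t, ⟨t, t⟩⟩ — no; V wants t, and W wants t.
p — combines: V : ⟨t, e⟩ takes p : t as argument, giving e.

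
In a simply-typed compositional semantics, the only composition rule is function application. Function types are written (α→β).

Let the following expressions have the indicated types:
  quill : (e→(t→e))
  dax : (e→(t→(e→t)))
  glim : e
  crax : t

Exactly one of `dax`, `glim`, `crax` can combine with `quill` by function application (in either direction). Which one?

glim

dax : (e→(t→(e→t))) — neither side's domain matches the other.
glim — combines: quill : (e→(t→e)) takes glim : e as argument, giving (t→e).
crax : t — neither side's domain matches the other.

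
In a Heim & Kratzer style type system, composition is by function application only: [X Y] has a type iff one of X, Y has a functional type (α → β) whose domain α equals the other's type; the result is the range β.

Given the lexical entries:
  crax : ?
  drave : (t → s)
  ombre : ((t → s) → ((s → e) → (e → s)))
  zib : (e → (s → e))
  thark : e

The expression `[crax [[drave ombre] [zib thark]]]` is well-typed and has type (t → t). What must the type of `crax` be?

((e → s) → (t → t))

At [crax [[drave ombre] [zib thark]]] (required: (t → t)): [[drave ombre] [zib thark]] is (e → s), which is not a function with range (t → t); hence crax is the functor — type ((e → s) → (t → t)).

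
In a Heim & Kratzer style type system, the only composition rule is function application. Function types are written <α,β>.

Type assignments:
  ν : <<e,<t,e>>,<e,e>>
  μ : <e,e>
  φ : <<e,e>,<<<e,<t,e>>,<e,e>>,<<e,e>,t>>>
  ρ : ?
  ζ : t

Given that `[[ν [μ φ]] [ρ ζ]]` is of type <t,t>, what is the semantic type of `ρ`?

<t,<<<e,e>,t>,<t,t>>>

For [[ν [μ φ]] [ρ ζ]] to have type <t,t> with [ν [μ φ]] of type <<e,e>,t>, [ρ ζ] must be the function: [ρ ζ] : <<<e,e>,t>,<t,t>>.
For [ρ ζ] to have type <<<e,e>,t>,<t,t>> with ζ of type t, ρ must be the function: ρ : <t,<<<e,e>,t>,<t,t>>>.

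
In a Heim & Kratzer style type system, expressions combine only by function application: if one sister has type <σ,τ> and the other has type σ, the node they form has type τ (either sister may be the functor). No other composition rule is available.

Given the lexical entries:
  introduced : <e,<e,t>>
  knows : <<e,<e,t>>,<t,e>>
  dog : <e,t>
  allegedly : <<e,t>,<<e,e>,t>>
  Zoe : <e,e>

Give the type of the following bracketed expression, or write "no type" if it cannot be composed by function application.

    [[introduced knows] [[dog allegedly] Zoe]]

[introduced knows]: knows is <<e,<e,t>>,<t,e>>, introduced is <e,<e,t>>; result <t,e>.
[dog allegedly]: allegedly is <<e,t>,<<e,e>,t>>, dog is <e,t>; result <<e,e>,t>.
[[dog allegedly] Zoe]: [dog allegedly] is <<e,e>,t>, Zoe is <e,e>; result t.
[[introduced knows] [[dog allegedly] Zoe]]: [introduced knows] is <t,e>, [[dog allegedly] Zoe] is t; result e.

e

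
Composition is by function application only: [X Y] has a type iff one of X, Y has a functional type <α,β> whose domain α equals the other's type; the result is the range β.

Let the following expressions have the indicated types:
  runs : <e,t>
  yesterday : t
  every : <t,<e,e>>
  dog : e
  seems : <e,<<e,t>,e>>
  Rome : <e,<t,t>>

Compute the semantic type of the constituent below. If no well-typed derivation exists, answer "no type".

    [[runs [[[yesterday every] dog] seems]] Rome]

<t,t>

At [yesterday every], every : <t,<e,e>> takes yesterday : t, giving <e,e>.
At [[yesterday every] dog], [yesterday every] : <e,e> takes dog : e, giving e.
At [[[yesterday every] dog] seems], seems : <e,<<e,t>,e>> takes [[yesterday every] dog] : e, giving <<e,t>,e>.
At [runs [[[yesterday every] dog] seems]], [[[yesterday every] dog] seems] : <<e,t>,e> takes runs : <e,t>, giving e.
At [[runs [[[yesterday every] dog] seems]] Rome], Rome : <e,<t,t>> takes [runs [[[yesterday every] dog] seems]] : e, giving <t,t>.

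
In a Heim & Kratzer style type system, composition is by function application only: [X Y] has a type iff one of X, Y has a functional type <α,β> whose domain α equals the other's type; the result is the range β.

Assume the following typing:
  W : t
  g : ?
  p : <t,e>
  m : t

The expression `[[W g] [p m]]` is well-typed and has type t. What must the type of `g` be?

For [[W g] [p m]] to have type t with [p m] of type e, [W g] must be the function: [W g] : <e,t>.
For [W g] to have type <e,t> with W of type t, g must be the function: g : <t,<e,t>>.

<t,<e,t>>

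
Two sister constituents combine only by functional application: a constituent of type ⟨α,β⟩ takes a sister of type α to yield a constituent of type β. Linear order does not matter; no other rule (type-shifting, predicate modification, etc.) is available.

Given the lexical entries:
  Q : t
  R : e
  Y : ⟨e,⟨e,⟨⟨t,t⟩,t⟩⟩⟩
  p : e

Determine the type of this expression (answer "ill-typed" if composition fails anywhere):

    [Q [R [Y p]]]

[Y p]: ⟨e,⟨e,⟨⟨t,t⟩,t⟩⟩⟩ applied to e yields ⟨e,⟨⟨t,t⟩,t⟩⟩.
[R [Y p]]: ⟨e,⟨⟨t,t⟩,t⟩⟩ applied to e yields ⟨⟨t,t⟩,t⟩.
At [Q [R [Y p]]]: neither t nor ⟨⟨t,t⟩,t⟩ can take the other as argument; the node is ill-typed.

ill-typed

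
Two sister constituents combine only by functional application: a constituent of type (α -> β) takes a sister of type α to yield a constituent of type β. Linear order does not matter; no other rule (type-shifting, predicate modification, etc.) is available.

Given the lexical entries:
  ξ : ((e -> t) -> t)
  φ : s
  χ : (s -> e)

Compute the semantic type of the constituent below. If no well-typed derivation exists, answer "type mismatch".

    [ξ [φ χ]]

type mismatch

[φ χ]: (s -> e) applied to s yields e.
[ξ [φ χ]]: ((e -> t) -> t) and e cannot combine by function application — type clash.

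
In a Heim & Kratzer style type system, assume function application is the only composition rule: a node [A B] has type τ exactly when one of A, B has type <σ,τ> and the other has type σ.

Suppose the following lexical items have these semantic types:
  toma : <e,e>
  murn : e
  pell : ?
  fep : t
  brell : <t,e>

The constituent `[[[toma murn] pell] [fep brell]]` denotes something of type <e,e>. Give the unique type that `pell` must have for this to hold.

<e,<e,<e,e>>>

[[[toma murn] pell] [fep brell]] must have type <e,e>. The sister [fep brell] has type e; that is not a function onto <e,e>, so [[toma murn] pell] must be the functor, of type <e,<e,e>>.
[[toma murn] pell] must have type <e,<e,e>>. The sister [toma murn] has type e; that is not a function onto <e,<e,e>>, so pell must be the functor, of type <e,<e,<e,e>>>.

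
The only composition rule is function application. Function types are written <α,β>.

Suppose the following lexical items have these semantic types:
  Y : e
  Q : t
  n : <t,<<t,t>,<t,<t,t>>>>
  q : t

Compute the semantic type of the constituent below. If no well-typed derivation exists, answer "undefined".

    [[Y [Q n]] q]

At [Q n], n : <t,<<t,t>,<t,<t,t>>>> takes Q : t, giving <<t,t>,<t,<t,t>>>.
[Y [Q n]]: e and <<t,t>,<t,<t,t>>> cannot combine by function application — type clash.

undefined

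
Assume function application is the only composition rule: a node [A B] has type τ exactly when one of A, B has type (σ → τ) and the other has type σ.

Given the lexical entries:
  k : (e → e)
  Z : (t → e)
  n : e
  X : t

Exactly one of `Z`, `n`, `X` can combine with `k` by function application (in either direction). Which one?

n

Z : (t → e) — neither side's domain matches the other.
n — combines: k : (e → e) takes n : e as argument, giving e.
X : t — neither side's domain matches the other.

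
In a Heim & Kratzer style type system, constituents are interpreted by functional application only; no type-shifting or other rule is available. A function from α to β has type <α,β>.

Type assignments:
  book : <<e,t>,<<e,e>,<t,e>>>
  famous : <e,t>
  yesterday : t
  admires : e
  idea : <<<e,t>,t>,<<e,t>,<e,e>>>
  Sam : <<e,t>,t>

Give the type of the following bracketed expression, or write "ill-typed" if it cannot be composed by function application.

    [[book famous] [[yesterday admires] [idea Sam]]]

[book famous]: book is <<e,t>,<<e,e>,<t,e>>>, famous is <e,t>; result <<e,e>,<t,e>>.
At [yesterday admires]: neither t nor e can take the other as argument; the node is ill-typed.

ill-typed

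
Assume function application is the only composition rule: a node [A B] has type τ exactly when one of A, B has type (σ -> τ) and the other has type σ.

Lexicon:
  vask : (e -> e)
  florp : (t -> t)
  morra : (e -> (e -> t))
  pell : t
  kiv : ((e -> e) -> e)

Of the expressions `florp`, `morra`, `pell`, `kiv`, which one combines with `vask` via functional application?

florp : (t -> t) — does not combine with vask.
morra : (e -> (e -> t)) — does not combine with vask.
pell : t — does not combine with vask.
kiv — combines: kiv : ((e -> e) -> e) takes vask : (e -> e) as argument, giving e.

kiv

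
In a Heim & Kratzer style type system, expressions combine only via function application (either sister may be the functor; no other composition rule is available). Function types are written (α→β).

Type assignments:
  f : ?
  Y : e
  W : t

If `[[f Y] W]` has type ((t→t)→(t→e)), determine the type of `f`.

(e→(t→((t→t)→(t→e))))

For [[f Y] W] to have type ((t→t)→(t→e)) with W of type t, [f Y] must be the function: [f Y] : (t→((t→t)→(t→e))).
For [f Y] to have type (t→((t→t)→(t→e))) with Y of type e, f must be the function: f : (e→(t→((t→t)→(t→e)))).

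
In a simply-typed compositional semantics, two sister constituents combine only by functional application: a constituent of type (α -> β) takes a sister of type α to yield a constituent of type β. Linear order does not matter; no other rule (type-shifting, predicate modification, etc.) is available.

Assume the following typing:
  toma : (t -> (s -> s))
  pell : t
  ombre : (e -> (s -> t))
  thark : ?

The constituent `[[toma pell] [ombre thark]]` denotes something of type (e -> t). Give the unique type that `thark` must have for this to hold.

[[toma pell] [ombre thark]] must have type (e -> t). The sister [toma pell] has type (s -> s); that is not a function onto (e -> t), so [ombre thark] must be the functor, of type ((s -> s) -> (e -> t)).
[ombre thark] must have type ((s -> s) -> (e -> t)). The sister ombre has type (e -> (s -> t)); that is not a function onto ((s -> s) -> (e -> t)), so thark must be the functor, of type ((e -> (s -> t)) -> ((s -> s) -> (e -> t))).

((e -> (s -> t)) -> ((s -> s) -> (e -> t)))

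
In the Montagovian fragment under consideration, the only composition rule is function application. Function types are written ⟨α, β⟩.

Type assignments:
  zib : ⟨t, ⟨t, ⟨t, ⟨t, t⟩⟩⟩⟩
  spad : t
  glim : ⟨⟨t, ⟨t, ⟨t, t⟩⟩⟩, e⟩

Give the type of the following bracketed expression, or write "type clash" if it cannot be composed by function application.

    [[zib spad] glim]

[zib spad]: ⟨t, ⟨t, ⟨t, ⟨t, t⟩⟩⟩⟩ applied to t yields ⟨t, ⟨t, ⟨t, t⟩⟩⟩.
[[zib spad] glim]: ⟨⟨t, ⟨t, ⟨t, t⟩⟩⟩, e⟩ applied to ⟨t, ⟨t, ⟨t, t⟩⟩⟩ yields e.

e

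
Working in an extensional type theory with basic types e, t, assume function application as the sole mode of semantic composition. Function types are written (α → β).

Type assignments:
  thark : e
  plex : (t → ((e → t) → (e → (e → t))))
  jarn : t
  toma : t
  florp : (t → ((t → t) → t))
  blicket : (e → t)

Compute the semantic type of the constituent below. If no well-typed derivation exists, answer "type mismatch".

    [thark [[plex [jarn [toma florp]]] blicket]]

At [toma florp], florp : (t → ((t → t) → t)) takes toma : t, giving ((t → t) → t).
At [jarn [toma florp]]: neither t nor ((t → t) → t) can take the other as argument; the node is ill-typed.

type mismatch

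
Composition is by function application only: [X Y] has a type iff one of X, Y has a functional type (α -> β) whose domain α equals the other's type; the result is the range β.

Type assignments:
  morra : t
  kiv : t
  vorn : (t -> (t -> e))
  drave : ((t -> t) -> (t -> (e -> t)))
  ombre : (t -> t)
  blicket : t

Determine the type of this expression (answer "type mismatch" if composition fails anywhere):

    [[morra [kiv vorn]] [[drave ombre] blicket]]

t

[kiv vorn]: (t -> (t -> e)) applied to t yields (t -> e).
[morra [kiv vorn]]: (t -> e) applied to t yields e.
[drave ombre]: ((t -> t) -> (t -> (e -> t))) applied to (t -> t) yields (t -> (e -> t)).
[[drave ombre] blicket]: (t -> (e -> t)) applied to t yields (e -> t).
[[morra [kiv vorn]] [[drave ombre] blicket]]: (e -> t) applied to e yields t.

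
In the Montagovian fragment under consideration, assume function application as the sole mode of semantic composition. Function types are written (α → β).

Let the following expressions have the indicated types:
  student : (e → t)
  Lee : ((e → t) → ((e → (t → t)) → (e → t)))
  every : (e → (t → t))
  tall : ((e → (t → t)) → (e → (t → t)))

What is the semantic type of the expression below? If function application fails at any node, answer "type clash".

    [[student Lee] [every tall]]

[student Lee]: ((e → t) → ((e → (t → t)) → (e → t))) applied to (e → t) yields ((e → (t → t)) → (e → t)).
[every tall]: ((e → (t → t)) → (e → (t → t))) applied to (e → (t → t)) yields (e → (t → t)).
[[student Lee] [every tall]]: ((e → (t → t)) → (e → t)) applied to (e → (t → t)) yields (e → t).

(e → t)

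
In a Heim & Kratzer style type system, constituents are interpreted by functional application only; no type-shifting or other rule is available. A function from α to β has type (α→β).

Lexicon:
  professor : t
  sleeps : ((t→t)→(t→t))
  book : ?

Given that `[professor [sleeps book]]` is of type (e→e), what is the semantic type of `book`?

(((t→t)→(t→t))→(t→(e→e)))

[professor [sleeps book]] is required to be (e→e). professor : t cannot yield (e→e) as functor, so [sleeps book] : (t→(e→e)).
[sleeps book] is required to be (t→(e→e)). sleeps : ((t→t)→(t→t)) cannot yield (t→(e→e)) as functor, so book : (((t→t)→(t→t))→(t→(e→e))).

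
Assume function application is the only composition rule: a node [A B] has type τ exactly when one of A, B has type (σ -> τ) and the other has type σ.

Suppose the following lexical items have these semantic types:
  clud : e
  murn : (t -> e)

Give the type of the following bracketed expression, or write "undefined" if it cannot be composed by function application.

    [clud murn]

At [clud murn]: neither e nor (t -> e) can take the other as argument; the node is ill-typed.

undefined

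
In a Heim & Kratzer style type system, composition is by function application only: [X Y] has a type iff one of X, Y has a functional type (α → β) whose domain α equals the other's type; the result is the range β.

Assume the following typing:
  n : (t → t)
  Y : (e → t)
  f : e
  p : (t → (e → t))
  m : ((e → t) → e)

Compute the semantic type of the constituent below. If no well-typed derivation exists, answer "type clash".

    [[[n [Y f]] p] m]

[Y f]: (e → t) applied to e yields t.
[n [Y f]]: (t → t) applied to t yields t.
[[n [Y f]] p]: (t → (e → t)) applied to t yields (e → t).
[[[n [Y f]] p] m]: ((e → t) → e) applied to (e → t) yields e.

e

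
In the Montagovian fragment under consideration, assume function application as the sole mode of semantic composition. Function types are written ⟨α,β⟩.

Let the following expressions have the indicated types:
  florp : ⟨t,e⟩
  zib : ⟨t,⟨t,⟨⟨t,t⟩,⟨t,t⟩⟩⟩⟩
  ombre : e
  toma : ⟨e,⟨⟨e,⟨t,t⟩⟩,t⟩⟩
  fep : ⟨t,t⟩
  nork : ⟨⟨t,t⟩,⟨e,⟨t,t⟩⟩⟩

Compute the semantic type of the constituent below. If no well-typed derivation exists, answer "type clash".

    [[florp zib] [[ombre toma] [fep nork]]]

type clash

At [florp zib]: neither ⟨t,e⟩ nor ⟨t,⟨t,⟨⟨t,t⟩,⟨t,t⟩⟩⟩⟩ can take the other as argument; the node is ill-typed.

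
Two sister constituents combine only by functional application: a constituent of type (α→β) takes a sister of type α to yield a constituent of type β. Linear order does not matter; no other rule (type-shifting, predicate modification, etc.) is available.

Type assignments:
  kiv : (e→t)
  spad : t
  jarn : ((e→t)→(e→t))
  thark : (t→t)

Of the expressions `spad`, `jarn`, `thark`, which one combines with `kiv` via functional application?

spad : t — does not combine with kiv.
jarn — combines: jarn : ((e→t)→(e→t)) takes kiv : (e→t) as argument, giving (e→t).
thark : (t→t) — does not combine with kiv.

jarn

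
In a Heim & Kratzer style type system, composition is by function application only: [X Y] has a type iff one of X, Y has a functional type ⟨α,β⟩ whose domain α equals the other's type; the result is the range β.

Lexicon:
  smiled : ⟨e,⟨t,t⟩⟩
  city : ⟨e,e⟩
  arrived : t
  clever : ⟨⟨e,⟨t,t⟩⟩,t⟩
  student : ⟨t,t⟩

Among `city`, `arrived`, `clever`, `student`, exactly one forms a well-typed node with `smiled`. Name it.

city : ⟨e,e⟩ — does not combine with smiled.
arrived : t — does not combine with smiled.
clever — combines: clever : ⟨⟨e,⟨t,t⟩⟩,t⟩ takes smiled : ⟨e,⟨t,t⟩⟩ as argument, giving t.
student : ⟨t,t⟩ — does not combine with smiled.

clever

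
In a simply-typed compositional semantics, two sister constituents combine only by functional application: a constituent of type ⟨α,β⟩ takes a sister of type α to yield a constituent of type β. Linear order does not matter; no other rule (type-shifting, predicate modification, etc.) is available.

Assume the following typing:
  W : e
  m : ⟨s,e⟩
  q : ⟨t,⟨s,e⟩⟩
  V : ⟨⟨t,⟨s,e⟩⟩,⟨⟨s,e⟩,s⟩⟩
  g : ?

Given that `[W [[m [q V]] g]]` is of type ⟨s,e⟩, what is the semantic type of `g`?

⟨s,⟨e,⟨s,e⟩⟩⟩

At [W [[m [q V]] g]] (required: ⟨s,e⟩): W is e, which is not a function with range ⟨s,e⟩; hence [[m [q V]] g] is the functor — type ⟨e,⟨s,e⟩⟩.
At [[m [q V]] g] (required: ⟨e,⟨s,e⟩⟩): [m [q V]] is s, which is not a function with range ⟨e,⟨s,e⟩⟩; hence g is the functor — type ⟨s,⟨e,⟨s,e⟩⟩⟩.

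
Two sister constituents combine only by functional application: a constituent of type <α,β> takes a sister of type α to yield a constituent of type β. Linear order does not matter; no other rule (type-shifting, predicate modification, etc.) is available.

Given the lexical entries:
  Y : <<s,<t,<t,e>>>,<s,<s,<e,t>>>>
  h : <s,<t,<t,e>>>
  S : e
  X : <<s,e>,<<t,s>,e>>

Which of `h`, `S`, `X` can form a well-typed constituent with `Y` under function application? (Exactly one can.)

h — combines: Y : <<s,<t,<t,e>>>,<s,<s,<e,t>>>> takes h : <s,<t,<t,e>>> as argument, giving <s,<s,<e,t>>>.
S : e — neither side's domain matches the other.
X : <<s,e>,<<t,s>,e>> — neither side's domain matches the other.

h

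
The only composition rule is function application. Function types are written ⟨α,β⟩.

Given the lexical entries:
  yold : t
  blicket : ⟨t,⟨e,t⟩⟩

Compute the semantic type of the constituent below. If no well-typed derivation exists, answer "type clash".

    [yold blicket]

⟨e,t⟩

[yold blicket] — blicket of type ⟨t,⟨e,t⟩⟩ combines with yold of type t: type ⟨e,t⟩.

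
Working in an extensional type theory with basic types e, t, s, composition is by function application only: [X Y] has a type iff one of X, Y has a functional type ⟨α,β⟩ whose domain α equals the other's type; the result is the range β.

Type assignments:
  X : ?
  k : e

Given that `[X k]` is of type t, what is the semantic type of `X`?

At [X k] (required: t): k is e, which is not a function with range t; hence X is the functor — type ⟨e,t⟩.

⟨e,t⟩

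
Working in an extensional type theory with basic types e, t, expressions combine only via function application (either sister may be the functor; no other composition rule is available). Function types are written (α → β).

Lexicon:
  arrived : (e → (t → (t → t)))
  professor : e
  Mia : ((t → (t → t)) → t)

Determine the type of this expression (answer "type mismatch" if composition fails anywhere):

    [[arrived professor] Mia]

[arrived professor]: (e → (t → (t → t))) applied to e yields (t → (t → t)).
[[arrived professor] Mia]: ((t → (t → t)) → t) applied to (t → (t → t)) yields t.

t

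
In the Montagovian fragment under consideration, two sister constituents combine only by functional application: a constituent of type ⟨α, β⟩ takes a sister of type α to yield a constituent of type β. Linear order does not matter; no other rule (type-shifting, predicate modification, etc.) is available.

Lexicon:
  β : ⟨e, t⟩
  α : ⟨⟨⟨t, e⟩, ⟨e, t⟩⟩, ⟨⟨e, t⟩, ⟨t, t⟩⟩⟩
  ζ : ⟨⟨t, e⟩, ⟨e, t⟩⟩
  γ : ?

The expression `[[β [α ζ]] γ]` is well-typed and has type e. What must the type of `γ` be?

⟨⟨t, t⟩, e⟩

For [[β [α ζ]] γ] to have type e with [β [α ζ]] of type ⟨t, t⟩, γ must be the function: γ : ⟨⟨t, t⟩, e⟩.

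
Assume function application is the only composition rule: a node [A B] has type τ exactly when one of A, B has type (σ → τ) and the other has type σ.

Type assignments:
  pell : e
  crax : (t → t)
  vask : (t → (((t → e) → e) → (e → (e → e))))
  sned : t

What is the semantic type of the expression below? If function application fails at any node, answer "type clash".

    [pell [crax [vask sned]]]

[vask sned] — vask of type (t → (((t → e) → e) → (e → (e → e)))) combines with sned of type t: type (((t → e) → e) → (e → (e → e))).
At [crax [vask sned]]: neither (t → t) nor (((t → e) → e) → (e → (e → e))) can take the other as argument; the node is ill-typed.

type clash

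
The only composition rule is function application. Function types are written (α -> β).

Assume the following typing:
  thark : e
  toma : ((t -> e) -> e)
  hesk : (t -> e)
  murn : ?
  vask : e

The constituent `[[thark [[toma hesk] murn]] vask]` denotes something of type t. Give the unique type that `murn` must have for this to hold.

(e -> (e -> (e -> t)))

[[thark [[toma hesk] murn]] vask] must have type t. The sister vask has type e; that is not a function onto t, so [thark [[toma hesk] murn]] must be the functor, of type (e -> t).
[thark [[toma hesk] murn]] must have type (e -> t). The sister thark has type e; that is not a function onto (e -> t), so [[toma hesk] murn] must be the functor, of type (e -> (e -> t)).
[[toma hesk] murn] must have type (e -> (e -> t)). The sister [toma hesk] has type e; that is not a function onto (e -> (e -> t)), so murn must be the functor, of type (e -> (e -> (e -> t))).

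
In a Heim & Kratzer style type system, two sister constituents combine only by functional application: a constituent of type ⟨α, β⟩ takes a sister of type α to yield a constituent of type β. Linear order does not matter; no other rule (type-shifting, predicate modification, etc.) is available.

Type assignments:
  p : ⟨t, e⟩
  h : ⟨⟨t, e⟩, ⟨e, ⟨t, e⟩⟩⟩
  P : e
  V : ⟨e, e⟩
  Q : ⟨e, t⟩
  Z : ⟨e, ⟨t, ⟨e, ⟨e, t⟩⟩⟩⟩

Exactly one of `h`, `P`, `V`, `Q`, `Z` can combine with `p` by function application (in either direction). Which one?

h

h — combines: h : ⟨⟨t, e⟩, ⟨e, ⟨t, e⟩⟩⟩ takes p : ⟨t, e⟩ as argument, giving ⟨e, ⟨t, e⟩⟩.
P : e — no; p wants t, and P wants nothing (atomic).
V : ⟨e, e⟩ — no; p wants t, and V wants e.
Q : ⟨e, t⟩ — no; p wants t, and Q wants e.
Z : ⟨e, ⟨t, ⟨e, ⟨e, t⟩⟩⟩⟩ — no; p wants t, and Z wants e.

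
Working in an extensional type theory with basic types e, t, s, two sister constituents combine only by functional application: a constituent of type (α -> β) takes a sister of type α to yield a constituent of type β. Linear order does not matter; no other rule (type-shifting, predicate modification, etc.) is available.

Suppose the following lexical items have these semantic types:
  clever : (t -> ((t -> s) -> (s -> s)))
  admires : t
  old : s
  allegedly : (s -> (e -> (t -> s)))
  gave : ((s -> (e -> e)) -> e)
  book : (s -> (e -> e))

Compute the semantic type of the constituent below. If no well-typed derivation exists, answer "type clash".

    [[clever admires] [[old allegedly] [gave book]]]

[clever admires]: clever is (t -> ((t -> s) -> (s -> s))), admires is t; result ((t -> s) -> (s -> s)).
[old allegedly]: allegedly is (s -> (e -> (t -> s))), old is s; result (e -> (t -> s)).
[gave book]: gave is ((s -> (e -> e)) -> e), book is (s -> (e -> e)); result e.
[[old allegedly] [gave book]]: [old allegedly] is (e -> (t -> s)), [gave book] is e; result (t -> s).
[[clever admires] [[old allegedly] [gave book]]]: [clever admires] is ((t -> s) -> (s -> s)), [[old allegedly] [gave book]] is (t -> s); result (s -> s).

(s -> s)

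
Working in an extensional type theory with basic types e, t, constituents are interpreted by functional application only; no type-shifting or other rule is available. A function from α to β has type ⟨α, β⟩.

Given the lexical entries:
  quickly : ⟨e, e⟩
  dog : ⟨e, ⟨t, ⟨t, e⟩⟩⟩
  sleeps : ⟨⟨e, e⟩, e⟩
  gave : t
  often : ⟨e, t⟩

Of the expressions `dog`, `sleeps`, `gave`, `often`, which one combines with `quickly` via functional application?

dog : ⟨e, ⟨t, ⟨t, e⟩⟩⟩ — neither side's domain matches the other.
sleeps — combines: sleeps : ⟨⟨e, e⟩, e⟩ takes quickly : ⟨e, e⟩ as argument, giving e.
gave : t — neither side's domain matches the other.
often : ⟨e, t⟩ — neither side's domain matches the other.

sleeps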